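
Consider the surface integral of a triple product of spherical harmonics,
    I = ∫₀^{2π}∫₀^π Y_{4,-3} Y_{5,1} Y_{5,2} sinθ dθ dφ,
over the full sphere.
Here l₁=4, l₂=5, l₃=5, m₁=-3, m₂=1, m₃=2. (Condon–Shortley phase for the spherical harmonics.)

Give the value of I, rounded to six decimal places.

Rules hold: Σm=0, L=14 even, 1≤5≤9.
N = 9·11·11 = 1089
Δ = 4!·4!·6!/15! = 1/3153150
Racah Σ t=0..4: t=0:+1/69120 t=1:−1/1728 t=2:+1/576 t=3:−1/1728 t=4:+1/69120 = 7/11520
⇒ 3j(4 5 5; 0 0 0)² = 2/143, sgn -1
Racah Σ t=3..4: t=3:−1/5184 t=4:+1/6912 = -1/20736
⇒ 3j(4 5 5; -3 1 2)² = 5/2574, sgn +1
4πI² = N·(3j₀)²·(3jₘ)² = 5/169
I = -1·√(0.0295858/4π) = -0.04852178

-0.048522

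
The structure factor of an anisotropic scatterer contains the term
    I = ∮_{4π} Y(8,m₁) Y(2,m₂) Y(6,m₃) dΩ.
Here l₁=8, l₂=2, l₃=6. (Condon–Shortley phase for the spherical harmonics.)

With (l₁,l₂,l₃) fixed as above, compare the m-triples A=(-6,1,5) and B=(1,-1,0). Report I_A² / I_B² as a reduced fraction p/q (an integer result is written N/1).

Shared (l₁,l₂,l₃)=(8,2,6): N and (l;000)² cancel in I_A²/I_B².
A: Δ = 4!·12!·0!/17! = 1/30940; Racah Σ t=3..3: t=3:−1/239500800 = -1/239500800; ⇒ 3j(8 2 6; -6 1 5)² = 2/85, sgn +1
B: Δ = 4!·12!·0!/17! = 1/30940; Racah Σ t=1..1: t=1:−1/3110400 = -1/3110400; ⇒ 3j(8 2 6; 1 -1 0)² = 21/1105, sgn -1
I_A²/I_B² = (2/85)/(21/1105) = 26/21

26/21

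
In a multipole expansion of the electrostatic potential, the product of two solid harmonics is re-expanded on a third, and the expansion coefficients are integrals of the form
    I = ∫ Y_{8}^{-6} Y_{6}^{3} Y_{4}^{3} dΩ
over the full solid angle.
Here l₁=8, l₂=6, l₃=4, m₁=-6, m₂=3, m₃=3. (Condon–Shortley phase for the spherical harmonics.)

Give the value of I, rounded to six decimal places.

0.068401

m-sum 0 ✓  L=18 even ✓  2≤4≤14 ✓
Π(2lᵢ+1) = 17×13×9 = 1989
triangle coeff Δ(8,6,4) = 1/23279256
Σ_t [4,6]: t=4:+1/1658880 t=5:−1/518400 t=6:+1/1658880 = -1/1382400
(3j)²=504/46189 [(8 6 4; 0 0 0)], sign=-1
Σ_t [8,9]: t=8:+1/58060800 t=9:−1/87091200 = 1/174182400
(3j)²=7/2584 [(8 6 4; -6 3 3)], sign=-1
⇒ 4πI² = 3969/67507
I = (+1)√(3969/67507/(4π)) = 0.06840081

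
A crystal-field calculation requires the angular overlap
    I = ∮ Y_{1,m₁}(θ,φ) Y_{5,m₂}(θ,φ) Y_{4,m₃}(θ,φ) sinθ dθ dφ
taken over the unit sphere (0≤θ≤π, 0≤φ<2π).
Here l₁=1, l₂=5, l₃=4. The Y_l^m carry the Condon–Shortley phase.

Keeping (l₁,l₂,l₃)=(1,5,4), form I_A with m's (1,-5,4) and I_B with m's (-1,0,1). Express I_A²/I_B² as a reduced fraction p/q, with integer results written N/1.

Shared (l₁,l₂,l₃)=(1,5,4): N and (l;000)² cancel in I_A²/I_B².
A: Δ = 2!·0!·8!/11! = 1/495; Racah Σ t=0..0: t=0:+1/80640 = 1/80640; ⇒ 3j(1 5 4; 1 -5 4)² = 1/11, sgn +1
B: Δ = 2!·0!·8!/11! = 1/495; Racah Σ t=2..2: t=2:+1/1440 = 1/1440; ⇒ 3j(1 5 4; -1 0 1)² = 2/99, sgn -1
I_A²/I_B² = (1/11)/(2/99) = 9/2

9/2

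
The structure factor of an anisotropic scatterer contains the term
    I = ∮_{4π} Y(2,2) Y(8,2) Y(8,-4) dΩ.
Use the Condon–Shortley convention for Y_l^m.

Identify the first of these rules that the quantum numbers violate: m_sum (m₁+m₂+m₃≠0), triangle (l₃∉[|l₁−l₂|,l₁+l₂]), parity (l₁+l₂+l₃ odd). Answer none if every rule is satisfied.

none

azimuthal sum: 2 + 2 − 4 = 0  ✓
6 ≤ 8 ≤ 10 (triangle on l)  ✓
L = 2 + 8 + 8 = 18 (even)  ✓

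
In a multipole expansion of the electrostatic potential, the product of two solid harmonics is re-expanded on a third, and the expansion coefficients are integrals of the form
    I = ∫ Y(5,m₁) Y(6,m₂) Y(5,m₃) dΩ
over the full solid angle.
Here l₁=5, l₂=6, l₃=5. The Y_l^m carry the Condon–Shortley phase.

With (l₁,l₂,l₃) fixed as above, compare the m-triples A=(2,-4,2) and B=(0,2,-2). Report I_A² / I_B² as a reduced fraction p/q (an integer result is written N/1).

Shared (l₁,l₂,l₃)=(5,6,5): N and (l;000)² cancel in I_A²/I_B².
A: Δ = 6!·4!·6!/17! = 1/28588560; Racah Σ t=0..2: t=0:+1/207360 t=1:−1/57600 t=2:+1/207360 = -1/129600; ⇒ 3j(5 6 5; 2 -4 2)² = 168/12155, sgn +1
B: Δ = 6!·4!·6!/17! = 1/28588560; Racah Σ t=2..5: t=2:+1/207360 t=3:−1/17280 t=4:+1/13824 t=5:−1/103680 = 1/103680; ⇒ 3j(5 6 5; 0 2 -2)² = 10/7293, sgn -1
I_A²/I_B² = (168/12155)/(10/7293) = 252/25

252/25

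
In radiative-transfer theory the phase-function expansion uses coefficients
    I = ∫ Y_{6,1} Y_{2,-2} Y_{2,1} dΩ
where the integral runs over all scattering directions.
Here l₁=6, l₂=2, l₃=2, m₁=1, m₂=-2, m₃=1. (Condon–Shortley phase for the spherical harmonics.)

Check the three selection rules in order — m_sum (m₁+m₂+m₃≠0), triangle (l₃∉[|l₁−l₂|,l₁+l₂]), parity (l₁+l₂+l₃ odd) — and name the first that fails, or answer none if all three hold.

triangle

Σmᵢ = 0  ✓
l₃∈[|l₁−l₂|,l₁+l₂]=[4,8], have l₃=2  ✗
Σlᵢ = 10 ⇒ even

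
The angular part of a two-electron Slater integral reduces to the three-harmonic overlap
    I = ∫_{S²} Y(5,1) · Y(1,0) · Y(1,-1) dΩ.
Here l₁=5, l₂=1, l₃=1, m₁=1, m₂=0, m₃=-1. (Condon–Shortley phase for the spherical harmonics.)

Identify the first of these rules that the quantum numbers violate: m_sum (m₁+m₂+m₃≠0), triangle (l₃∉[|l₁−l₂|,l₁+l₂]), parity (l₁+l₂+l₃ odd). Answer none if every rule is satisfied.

m₁+m₂+m₃ = 1 + 0 − 1 = 0  ✓
triangle: |5−1|=4 ≤ l₃=1 ≤ 5+1=6  ✗
parity: l₁+l₂+l₃ = 7 is odd

triangle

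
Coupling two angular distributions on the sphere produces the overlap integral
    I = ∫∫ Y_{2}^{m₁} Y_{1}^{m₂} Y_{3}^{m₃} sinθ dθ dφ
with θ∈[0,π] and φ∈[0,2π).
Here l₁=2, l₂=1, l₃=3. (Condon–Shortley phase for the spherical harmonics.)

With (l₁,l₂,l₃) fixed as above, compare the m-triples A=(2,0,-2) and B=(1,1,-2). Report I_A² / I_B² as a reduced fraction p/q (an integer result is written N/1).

l's match ⇒ only the (l;m) 3-j factors differ between A and B.
A: triangle coeff Δ(2,1,3) = 1/105; Σ_t [0,0]: t=0:+1/24 = 1/24; (3j)²=1/21 [(2 1 3; 2 0 -2)], sign=-1
B: triangle coeff Δ(2,1,3) = 1/105; Σ_t [0,0]: t=0:+1/12 = 1/12; (3j)²=2/21 [(2 1 3; 1 1 -2)], sign=-1
I_A²/I_B² = (1/21)/(2/21) = 1/2

1/2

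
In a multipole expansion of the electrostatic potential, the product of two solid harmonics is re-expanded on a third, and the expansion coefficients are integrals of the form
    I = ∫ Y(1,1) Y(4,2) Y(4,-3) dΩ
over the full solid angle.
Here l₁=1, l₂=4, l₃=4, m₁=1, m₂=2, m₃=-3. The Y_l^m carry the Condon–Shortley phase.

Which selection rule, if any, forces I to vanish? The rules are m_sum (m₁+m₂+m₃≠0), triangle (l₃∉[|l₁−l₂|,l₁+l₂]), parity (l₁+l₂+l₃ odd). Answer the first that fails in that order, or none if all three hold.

parity

Σmᵢ = 0  ✓
l₃∈[|l₁−l₂|,l₁+l₂]=[3,5], have l₃=4  ✓
Σlᵢ = 9 ⇒ odd  ✗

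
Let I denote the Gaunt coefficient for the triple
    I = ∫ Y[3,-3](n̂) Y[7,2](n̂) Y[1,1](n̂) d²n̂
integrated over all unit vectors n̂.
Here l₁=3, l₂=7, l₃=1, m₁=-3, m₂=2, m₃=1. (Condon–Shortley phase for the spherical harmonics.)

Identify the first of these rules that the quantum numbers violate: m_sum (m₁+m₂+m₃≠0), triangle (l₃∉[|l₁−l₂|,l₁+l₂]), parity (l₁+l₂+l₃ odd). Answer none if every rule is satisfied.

azimuthal sum: -3 + 2 + 1 = 0  ✓
4 ≤ 1 ≤ 10 (triangle on l)  ✗
L = 3 + 7 + 1 = 11 (odd)

triangle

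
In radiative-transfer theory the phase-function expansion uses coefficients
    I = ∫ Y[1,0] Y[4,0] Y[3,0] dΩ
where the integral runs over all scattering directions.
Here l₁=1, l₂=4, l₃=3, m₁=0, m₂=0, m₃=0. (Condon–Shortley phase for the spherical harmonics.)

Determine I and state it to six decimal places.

Rules hold: Σm=0, L=8 even, 3≤3≤5.
N = 3·9·7 = 189
Δ = 2!·0!·6!/9! = 1/252
Racah Σ t=1..1: t=1:−1/36 = -1/36
⇒ 3j(1 4 3; 0 0 0)² = 4/63, sgn +1
(m-triple is (0,0,0) — same symbol as above.)
4πI² = N·(3j₀)²·(3jₘ)² = 16/21
I = +1·√(0.761905/4π) = 0.24623252

0.246233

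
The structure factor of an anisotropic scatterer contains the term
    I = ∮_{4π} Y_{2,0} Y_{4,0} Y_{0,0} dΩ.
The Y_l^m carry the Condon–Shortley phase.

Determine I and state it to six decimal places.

triangle: need 2≤l₃≤6, have 0; I=0

0.000000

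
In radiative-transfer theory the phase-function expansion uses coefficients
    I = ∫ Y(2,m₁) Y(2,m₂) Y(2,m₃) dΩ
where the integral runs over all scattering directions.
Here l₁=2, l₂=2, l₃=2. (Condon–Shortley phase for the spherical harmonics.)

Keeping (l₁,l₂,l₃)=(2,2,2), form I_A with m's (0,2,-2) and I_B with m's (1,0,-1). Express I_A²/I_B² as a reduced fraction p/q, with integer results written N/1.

4/1

Same 2,2,2: normalisation and zero-m 3j drop out of the ratio.
A: Δ: 2! 2! 2! / 7! → 1/630; sum: t=2:+1/8 = 1/8; 3j²(2 2 2; 0 2 -2) = Δ·Π!·Σ² = 2/35  (sign +1)
B: Δ: 2! 2! 2! / 7! → 1/630; sum: t=0:+1/4 t=1:−1/2 = -1/4; 3j²(2 2 2; 1 0 -1) = Δ·Π!·Σ² = 1/70  (sign +1)
I_A²/I_B² = (2/35)/(1/70) = 4/1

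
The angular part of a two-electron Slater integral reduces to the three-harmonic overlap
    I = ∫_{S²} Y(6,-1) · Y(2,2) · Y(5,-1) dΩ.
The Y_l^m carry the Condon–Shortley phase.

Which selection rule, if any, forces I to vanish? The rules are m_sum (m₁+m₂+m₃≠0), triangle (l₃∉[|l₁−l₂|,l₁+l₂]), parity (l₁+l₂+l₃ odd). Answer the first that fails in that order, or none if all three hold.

Σmᵢ = 0  ✓
l₃∈[|l₁−l₂|,l₁+l₂]=[4,8], have l₃=5  ✓
Σlᵢ = 13 ⇒ odd  ✗

parity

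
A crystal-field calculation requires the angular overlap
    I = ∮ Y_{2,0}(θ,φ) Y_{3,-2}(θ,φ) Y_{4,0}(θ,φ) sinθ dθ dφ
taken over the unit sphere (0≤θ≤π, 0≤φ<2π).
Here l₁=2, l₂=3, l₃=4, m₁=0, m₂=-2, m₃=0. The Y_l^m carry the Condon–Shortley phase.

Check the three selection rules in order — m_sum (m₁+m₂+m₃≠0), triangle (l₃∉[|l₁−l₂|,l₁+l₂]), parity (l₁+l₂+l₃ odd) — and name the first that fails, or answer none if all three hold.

m_sum

m₁+m₂+m₃ = 0 − 2 + 0 = -2  ✗
triangle: |2−3|=1 ≤ l₃=4 ≤ 2+3=5
parity: l₁+l₂+l₃ = 9 is odd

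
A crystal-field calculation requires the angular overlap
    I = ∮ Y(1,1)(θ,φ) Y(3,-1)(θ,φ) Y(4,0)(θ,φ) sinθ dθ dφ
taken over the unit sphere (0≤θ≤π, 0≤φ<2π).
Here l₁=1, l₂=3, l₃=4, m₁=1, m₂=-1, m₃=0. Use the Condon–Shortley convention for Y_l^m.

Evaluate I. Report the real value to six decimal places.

0.150786

Checks pass: Σm=0; 8 even; l₃=4∈[2,4].
(2·1+1)(2·3+1)(2·4+1) = 189
Δ: 0! 2! 6! / 9! → 1/252
sum: t=0:+1/36 = 1/36
3j²(1 3 4; 0 0 0) = Δ·Π!·Σ² = 4/63  (sign +1)
sum: t=0:+1/96 = 1/96
3j²(1 3 4; 1 -1 0) = Δ·Π!·Σ² = 1/42  (sign +1)
combine: 4πI² = 189·4/63·1/42 = 2/7
take √, sign +1: I = 0.15078601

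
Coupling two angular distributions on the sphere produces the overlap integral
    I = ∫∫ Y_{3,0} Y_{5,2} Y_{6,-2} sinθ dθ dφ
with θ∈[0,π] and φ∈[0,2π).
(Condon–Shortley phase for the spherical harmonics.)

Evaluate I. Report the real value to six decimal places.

0.058844

Rules hold: Σm=0, L=14 even, 2≤6≤8.
N = 7·11·13 = 1001
Δ = 2!·4!·8!/15! = 1/675675
Racah Σ t=0..2: t=0:+1/8640 t=1:−1/2304 t=2:+1/8640 = -7/34560
⇒ 3j(3 5 6; 0 0 0)² = 7/429, sgn -1
Racah Σ t=0..2: t=0:+1/60480 t=1:−1/5760 t=2:+1/8640 = -1/24192
⇒ 3j(3 5 6; 0 2 -2)² = 8/3003, sgn -1
4πI² = N·(3j₀)²·(3jₘ)² = 56/1287
I = +1·√(0.043512/4π) = 0.05884368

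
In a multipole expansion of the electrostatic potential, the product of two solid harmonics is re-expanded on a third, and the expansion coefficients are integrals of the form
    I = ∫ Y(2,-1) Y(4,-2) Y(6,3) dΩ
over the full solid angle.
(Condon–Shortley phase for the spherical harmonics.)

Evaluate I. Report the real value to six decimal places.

-0.252474

Checks pass: Σm=0; 12 even; l₃=6∈[2,6].
(2·2+1)(2·4+1)(2·6+1) = 585
Δ: 0! 4! 8! / 13! → 1/6435
sum: t=0:+1/2304 = 1/2304
3j²(2 4 6; 0 0 0) = Δ·Π!·Σ² = 5/143  (sign +1)
sum: t=0:+1/8640 = 1/8640
3j²(2 4 6; -1 -2 3) = Δ·Π!·Σ² = 28/715  (sign -1)
combine: 4πI² = 585·5/143·28/715 = 1260/1573
take √, sign -1: I = -0.25247360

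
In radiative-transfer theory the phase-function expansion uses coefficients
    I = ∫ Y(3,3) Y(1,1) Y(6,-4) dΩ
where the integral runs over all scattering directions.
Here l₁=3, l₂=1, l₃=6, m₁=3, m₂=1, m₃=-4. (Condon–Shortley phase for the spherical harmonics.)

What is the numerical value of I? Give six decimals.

triangle: need 2≤l₃≤4, have 6; I=0

0.000000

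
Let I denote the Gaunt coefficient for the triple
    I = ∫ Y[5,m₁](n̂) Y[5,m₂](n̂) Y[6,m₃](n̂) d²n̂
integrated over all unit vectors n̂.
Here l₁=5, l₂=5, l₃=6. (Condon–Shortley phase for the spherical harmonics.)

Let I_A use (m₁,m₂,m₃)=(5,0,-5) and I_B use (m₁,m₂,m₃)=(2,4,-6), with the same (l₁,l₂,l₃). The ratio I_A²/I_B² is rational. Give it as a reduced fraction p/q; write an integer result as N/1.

25/28

l's match ⇒ only the (l;m) 3-j factors differ between A and B.
A: triangle coeff Δ(5,5,6) = 1/28588560; Σ_t [0,0]: t=0:+1/2073600 = 1/2073600; (3j)²=15/884 [(5 5 6; 5 0 -5)], sign=-1
B: triangle coeff Δ(5,5,6) = 1/28588560; Σ_t [3,3]: t=3:−1/3110400 = -1/3110400; (3j)²=21/1105 [(5 5 6; 2 4 -6)], sign=-1
I_A²/I_B² = (15/884)/(21/1105) = 25/28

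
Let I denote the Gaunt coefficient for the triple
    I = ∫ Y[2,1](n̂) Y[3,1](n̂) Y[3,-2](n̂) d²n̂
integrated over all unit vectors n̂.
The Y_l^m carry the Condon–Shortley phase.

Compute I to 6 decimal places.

Checks pass: Σm=0; 8 even; l₃=3∈[1,5].
(2·2+1)(2·3+1)(2·3+1) = 245
Δ: 2! 2! 4! / 9! → 1/3780
sum: t=0:+1/24 t=1:−1/4 t=2:+1/24 = -1/6
3j²(2 3 3; 0 0 0) = Δ·Π!·Σ² = 4/105  (sign +1)
sum: t=0:+1/48 t=1:−1/12 = -1/16
3j²(2 3 3; 1 1 -2) = Δ·Π!·Σ² = 1/28  (sign +1)
combine: 4πI² = 245·4/105·1/28 = 1/3
take √, sign +1: I = 0.16286750

0.162868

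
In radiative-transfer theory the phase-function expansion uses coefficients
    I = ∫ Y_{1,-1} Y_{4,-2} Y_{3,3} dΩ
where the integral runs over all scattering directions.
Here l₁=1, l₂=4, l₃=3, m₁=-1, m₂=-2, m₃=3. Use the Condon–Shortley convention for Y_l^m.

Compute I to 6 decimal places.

0.061558

Checks pass: Σm=0; 8 even; l₃=3∈[3,5].
(2·1+1)(2·4+1)(2·3+1) = 189
Δ: 2! 0! 6! / 9! → 1/252
sum: t=1:−1/36 = -1/36
3j²(1 4 3; 0 0 0) = Δ·Π!·Σ² = 4/63  (sign +1)
sum: t=2:+1/1440 = 1/1440
3j²(1 4 3; -1 -2 3) = Δ·Π!·Σ² = 1/252  (sign +1)
combine: 4πI² = 189·4/63·1/252 = 1/21
take √, sign +1: I = 0.06155813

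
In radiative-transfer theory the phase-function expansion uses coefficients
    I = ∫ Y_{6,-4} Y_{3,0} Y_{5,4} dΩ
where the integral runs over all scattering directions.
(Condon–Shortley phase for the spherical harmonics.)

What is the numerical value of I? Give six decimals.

-0.139560

m-sum 0 ✓  L=14 even ✓  3≤5≤9 ✓
Π(2lᵢ+1) = 13×7×11 = 1001
triangle coeff Δ(6,3,5) = 1/675675
Σ_t [1,3]: t=1:−1/8640 t=2:+1/2304 t=3:−1/8640 = 7/34560
(3j)²=7/429 [(6 3 5; 0 0 0)], sign=-1
Σ_t [2,3]: t=2:+1/161280 t=3:−1/60480 = -1/96768
(3j)²=15/1001 [(6 3 5; -4 0 4)], sign=+1
⇒ 4πI² = 35/143
I = (-1)√(35/143/(4π)) = -0.13956004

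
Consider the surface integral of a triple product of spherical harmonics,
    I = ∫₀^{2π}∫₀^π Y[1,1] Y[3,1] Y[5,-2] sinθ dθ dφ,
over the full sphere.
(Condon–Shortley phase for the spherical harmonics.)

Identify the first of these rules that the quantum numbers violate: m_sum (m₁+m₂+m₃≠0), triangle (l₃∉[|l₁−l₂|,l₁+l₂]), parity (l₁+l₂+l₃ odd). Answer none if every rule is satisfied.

triangle

m₁+m₂+m₃ = 1 + 1 − 2 = 0  ✓
triangle: |1−3|=2 ≤ l₃=5 ≤ 1+3=4  ✗
parity: l₁+l₂+l₃ = 9 is odd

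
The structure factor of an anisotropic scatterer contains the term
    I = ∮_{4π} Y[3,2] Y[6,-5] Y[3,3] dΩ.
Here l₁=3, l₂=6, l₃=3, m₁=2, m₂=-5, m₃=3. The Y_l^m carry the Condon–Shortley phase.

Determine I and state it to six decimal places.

-0.254801

Checks pass: Σm=0; 12 even; l₃=3∈[3,9].
(2·3+1)(2·6+1)(2·3+1) = 637
Δ: 6! 0! 6! / 13! → 1/12012
sum: t=3:−1/1296 = -1/1296
3j²(3 6 3; 0 0 0) = Δ·Π!·Σ² = 100/3003  (sign +1)
sum: t=1:−1/86400 = -1/86400
3j²(3 6 3; 2 -5 3) = Δ·Π!·Σ² = 1/26  (sign -1)
combine: 4πI² = 637·100/3003·1/26 = 350/429
take √, sign -1: I = -0.25480060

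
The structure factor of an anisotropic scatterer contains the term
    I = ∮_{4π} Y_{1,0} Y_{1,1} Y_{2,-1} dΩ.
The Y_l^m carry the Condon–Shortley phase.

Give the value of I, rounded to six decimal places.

Rules hold: Σm=0, L=4 even, 0≤2≤2.
N = 3·3·5 = 45
Δ = 0!·2!·2!/5! = 1/30
Racah Σ t=0..0: t=0:+1/1 = 1/1
⇒ 3j(1 1 2; 0 0 0)² = 2/15, sgn +1
Racah Σ t=0..0: t=0:+1/2 = 1/2
⇒ 3j(1 1 2; 0 1 -1)² = 1/10, sgn -1
4πI² = N·(3j₀)²·(3jₘ)² = 3/5
I = -1·√(0.6/4π) = -0.21850969

-0.218510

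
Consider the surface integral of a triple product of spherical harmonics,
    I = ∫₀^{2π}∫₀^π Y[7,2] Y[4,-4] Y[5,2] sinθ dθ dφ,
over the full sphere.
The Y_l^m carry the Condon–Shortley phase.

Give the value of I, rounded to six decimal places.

-0.110423

Checks pass: Σm=0; 16 even; l₃=5∈[3,11].
(2·7+1)(2·4+1)(2·5+1) = 1485
Δ: 6! 8! 2! / 17! → 1/6126120
sum: t=2:+1/69120 t=3:−1/20736 t=4:+1/69120 = -1/51840
3j²(7 4 5; 0 0 0) = Δ·Π!·Σ² = 280/21879  (sign +1)
sum: t=0:+1/1036800 = 1/1036800
3j²(7 4 5; 2 -4 2) = Δ·Π!·Σ² = 98/12155  (sign -1)
combine: 4πI² = 1485·280/21879·98/12155 = 82320/537251
take √, sign -1: I = -0.11042290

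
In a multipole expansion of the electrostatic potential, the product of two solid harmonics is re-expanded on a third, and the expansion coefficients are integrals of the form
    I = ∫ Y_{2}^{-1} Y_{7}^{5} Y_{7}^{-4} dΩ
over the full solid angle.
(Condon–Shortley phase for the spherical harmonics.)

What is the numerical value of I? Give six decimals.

-0.188767

Rules hold: Σm=0, L=16 even, 5≤7≤9.
N = 5·15·15 = 1125
Δ = 2!·2!·12!/17! = 1/185640
Racah Σ t=0..2: t=0:+1/2419200 t=1:−1/518400 t=2:+1/2419200 = -1/907200
⇒ 3j(2 7 7; 0 0 0)² = 56/3315, sgn +1
Racah Σ t=1..2: t=1:−1/79833600 t=2:+1/14515200 = 1/17740800
⇒ 3j(2 7 7; -1 5 -4)² = 729/30940, sgn -1
4πI² = N·(3j₀)²·(3jₘ)² = 21870/48841
I = -1·√(0.44778/4π) = -0.18876748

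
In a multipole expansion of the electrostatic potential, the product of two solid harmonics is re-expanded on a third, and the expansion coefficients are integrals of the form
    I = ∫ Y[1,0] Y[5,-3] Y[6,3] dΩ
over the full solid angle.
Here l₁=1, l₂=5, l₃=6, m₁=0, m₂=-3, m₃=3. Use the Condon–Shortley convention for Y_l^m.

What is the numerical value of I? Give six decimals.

-0.212310

Checks pass: Σm=0; 12 even; l₃=6∈[4,6].
(2·1+1)(2·5+1)(2·6+1) = 429
Δ: 0! 2! 10! / 13! → 1/858
sum: t=0:+1/14400 = 1/14400
3j²(1 5 6; 0 0 0) = Δ·Π!·Σ² = 6/143  (sign +1)
sum: t=0:+1/80640 = 1/80640
3j²(1 5 6; 0 -3 3) = Δ·Π!·Σ² = 9/286  (sign -1)
combine: 4πI² = 429·6/143·9/286 = 81/143
take √, sign -1: I = -0.21230956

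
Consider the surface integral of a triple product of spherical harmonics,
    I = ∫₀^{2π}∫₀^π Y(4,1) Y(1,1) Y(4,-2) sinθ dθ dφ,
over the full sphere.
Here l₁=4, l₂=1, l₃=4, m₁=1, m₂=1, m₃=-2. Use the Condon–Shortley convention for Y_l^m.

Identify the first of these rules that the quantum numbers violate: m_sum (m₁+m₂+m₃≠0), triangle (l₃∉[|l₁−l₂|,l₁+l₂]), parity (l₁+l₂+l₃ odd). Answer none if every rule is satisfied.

parity

m₁+m₂+m₃ = 1 + 1 − 2 = 0  ✓
triangle: |4−1|=3 ≤ l₃=4 ≤ 4+1=5  ✓
parity: l₁+l₂+l₃ = 9 is odd  ✗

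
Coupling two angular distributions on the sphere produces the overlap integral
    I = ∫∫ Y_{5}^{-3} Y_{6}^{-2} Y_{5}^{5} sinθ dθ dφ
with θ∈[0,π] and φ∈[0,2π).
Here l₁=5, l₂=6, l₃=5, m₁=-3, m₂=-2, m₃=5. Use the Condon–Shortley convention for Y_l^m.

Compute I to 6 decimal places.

Rules hold: Σm=0, L=16 even, 1≤5≤11.
N = 11·13·11 = 1573
Δ = 6!·4!·6!/17! = 1/28588560
Racah Σ t=1..5: t=1:−1/345600 t=2:+1/13824 t=3:−1/5184 t=4:+1/13824 t=5:−1/345600 = -7/129600
⇒ 3j(5 6 5; 0 0 0)² = 80/7293, sgn +1
Racah Σ t=4..4: t=4:+1/829440 = 1/829440
⇒ 3j(5 6 5; -3 -2 5)² = 35/2431, sgn +1
4πI² = N·(3j₀)²·(3jₘ)² = 2800/11271
I = +1·√(0.248425/4π) = 0.14060244

0.140602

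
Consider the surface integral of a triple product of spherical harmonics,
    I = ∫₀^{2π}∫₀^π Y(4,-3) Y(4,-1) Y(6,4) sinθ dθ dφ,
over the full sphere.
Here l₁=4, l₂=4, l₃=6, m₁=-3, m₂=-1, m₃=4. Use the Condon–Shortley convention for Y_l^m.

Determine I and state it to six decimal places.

-0.030176

m-sum 0 ✓  L=14 even ✓  0≤6≤8 ✓
Π(2lᵢ+1) = 9×9×13 = 1053
triangle coeff Δ(4,4,6) = 1/1261260
Σ_t [0,2]: t=0:+1/4608 t=1:−1/1296 t=2:+1/4608 = -7/20736
(3j)²=20/1287 [(4 4 6; 0 0 0)], sign=-1
Σ_t [1,2]: t=1:−1/34560 t=2:+1/28800 = 1/172800
(3j)²=1/1430 [(4 4 6; -3 -1 4)], sign=+1
⇒ 4πI² = 18/1573
I = (-1)√(18/1573/(4π)) = -0.03017637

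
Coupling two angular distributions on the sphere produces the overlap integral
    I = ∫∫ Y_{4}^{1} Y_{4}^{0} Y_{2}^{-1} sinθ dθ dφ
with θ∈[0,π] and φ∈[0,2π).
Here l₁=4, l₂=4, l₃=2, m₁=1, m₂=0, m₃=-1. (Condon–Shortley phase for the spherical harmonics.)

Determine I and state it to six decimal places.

m-sum 0 ✓  L=10 even ✓  0≤2≤8 ✓
Π(2lᵢ+1) = 9×9×5 = 405
triangle coeff Δ(4,4,2) = 1/13860
Σ_t [2,4]: t=2:+1/192 t=3:−1/36 t=4:+1/192 = -5/288
(3j)²=20/693 [(4 4 2; 0 0 0)], sign=-1
Σ_t [2,3]: t=2:+1/96 t=3:−1/72 = -1/288
(3j)²=1/462 [(4 4 2; 1 0 -1)], sign=+1
⇒ 4πI² = 150/5929
I = (-1)√(150/5929/(4π)) = -0.04486937

-0.044869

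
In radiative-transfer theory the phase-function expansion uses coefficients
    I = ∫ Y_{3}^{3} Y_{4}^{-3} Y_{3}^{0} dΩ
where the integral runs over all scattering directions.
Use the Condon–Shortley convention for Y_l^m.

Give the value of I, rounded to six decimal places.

Rules hold: Σm=0, L=10 even, 1≤3≤7.
N = 7·9·7 = 441
Δ = 4!·2!·4!/11! = 1/34650
Racah Σ t=1..3: t=1:−1/72 t=2:+1/16 t=3:−1/72 = 5/144
⇒ 3j(3 4 3; 0 0 0)² = 2/77, sgn -1
Racah Σ t=0..0: t=0:+1/288 = 1/288
⇒ 3j(3 4 3; 3 -3 0)² = 1/22, sgn -1
4πI² = N·(3j₀)²·(3jₘ)² = 63/121
I = +1·√(0.520661/4π) = 0.20355073

0.203551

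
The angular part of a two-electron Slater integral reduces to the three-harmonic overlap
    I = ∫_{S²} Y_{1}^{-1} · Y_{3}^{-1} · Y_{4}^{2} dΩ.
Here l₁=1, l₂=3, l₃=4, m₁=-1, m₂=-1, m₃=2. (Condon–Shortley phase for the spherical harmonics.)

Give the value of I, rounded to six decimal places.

0.238414

Rules hold: Σm=0, L=8 even, 2≤4≤4.
N = 3·7·9 = 189
Δ = 0!·2!·6!/9! = 1/252
Racah Σ t=0..0: t=0:+1/36 = 1/36
⇒ 3j(1 3 4; 0 0 0)² = 4/63, sgn +1
Racah Σ t=0..0: t=0:+1/96 = 1/96
⇒ 3j(1 3 4; -1 -1 2)² = 5/84, sgn +1
4πI² = N·(3j₀)²·(3jₘ)² = 5/7
I = +1·√(0.714286/4π) = 0.23841361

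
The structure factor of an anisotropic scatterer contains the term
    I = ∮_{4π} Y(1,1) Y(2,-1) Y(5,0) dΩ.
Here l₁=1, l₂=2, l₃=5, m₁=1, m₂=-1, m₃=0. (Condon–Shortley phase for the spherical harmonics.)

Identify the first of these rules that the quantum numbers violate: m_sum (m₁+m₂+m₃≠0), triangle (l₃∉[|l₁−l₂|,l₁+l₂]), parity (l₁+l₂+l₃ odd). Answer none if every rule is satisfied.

triangle

azimuthal sum: 1 − 1 + 0 = 0  ✓
1 ≤ 5 ≤ 3 (triangle on l)  ✗
L = 1 + 2 + 5 = 8 (even)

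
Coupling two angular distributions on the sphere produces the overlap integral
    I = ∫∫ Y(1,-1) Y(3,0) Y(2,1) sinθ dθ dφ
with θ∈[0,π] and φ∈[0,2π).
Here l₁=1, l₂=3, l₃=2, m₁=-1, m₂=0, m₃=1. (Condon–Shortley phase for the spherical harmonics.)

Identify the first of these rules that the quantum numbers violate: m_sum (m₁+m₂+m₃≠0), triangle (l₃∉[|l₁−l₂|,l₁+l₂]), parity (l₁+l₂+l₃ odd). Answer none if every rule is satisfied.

none

m₁+m₂+m₃ = -1 + 0 + 1 = 0  ✓
triangle: |1−3|=2 ≤ l₃=2 ≤ 1+3=4  ✓
parity: l₁+l₂+l₃ = 6 is even  ✓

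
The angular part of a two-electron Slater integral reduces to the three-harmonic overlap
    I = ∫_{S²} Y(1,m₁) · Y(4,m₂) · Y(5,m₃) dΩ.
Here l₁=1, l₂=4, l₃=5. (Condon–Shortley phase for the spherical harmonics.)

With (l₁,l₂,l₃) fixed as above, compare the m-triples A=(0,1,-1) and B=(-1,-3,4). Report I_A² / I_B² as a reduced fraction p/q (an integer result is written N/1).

2/3

l's match ⇒ only the (l;m) 3-j factors differ between A and B.
A: triangle coeff Δ(1,4,5) = 1/495; Σ_t [0,0]: t=0:+1/720 = 1/720; (3j)²=8/165 [(1 4 5; 0 1 -1)], sign=+1
B: triangle coeff Δ(1,4,5) = 1/495; Σ_t [0,0]: t=0:+1/10080 = 1/10080; (3j)²=4/55 [(1 4 5; -1 -3 4)], sign=-1
I_A²/I_B² = (8/165)/(4/55) = 2/3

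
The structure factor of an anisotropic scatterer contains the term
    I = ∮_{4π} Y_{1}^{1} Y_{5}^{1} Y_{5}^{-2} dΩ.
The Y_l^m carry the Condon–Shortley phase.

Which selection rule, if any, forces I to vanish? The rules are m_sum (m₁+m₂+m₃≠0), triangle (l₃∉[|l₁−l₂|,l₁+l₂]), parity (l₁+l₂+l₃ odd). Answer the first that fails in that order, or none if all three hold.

Σmᵢ = 0  ✓
l₃∈[|l₁−l₂|,l₁+l₂]=[4,6], have l₃=5  ✓
Σlᵢ = 11 ⇒ odd  ✗

parity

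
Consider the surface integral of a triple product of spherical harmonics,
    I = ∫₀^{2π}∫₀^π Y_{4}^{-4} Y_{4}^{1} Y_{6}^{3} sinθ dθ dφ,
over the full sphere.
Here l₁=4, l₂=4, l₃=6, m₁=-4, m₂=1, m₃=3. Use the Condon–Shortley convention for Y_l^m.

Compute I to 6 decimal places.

0.155830

m-sum 0 ✓  L=14 even ✓  0≤6≤8 ✓
Π(2lᵢ+1) = 9×9×13 = 1053
triangle coeff Δ(4,4,6) = 1/1261260
Σ_t [0,2]: t=0:+1/4608 t=1:−1/1296 t=2:+1/4608 = -7/20736
(3j)²=20/1287 [(4 4 6; 0 0 0)], sign=-1
Σ_t [2,2]: t=2:+1/51840 = 1/51840
(3j)²=8/429 [(4 4 6; -4 1 3)], sign=-1
⇒ 4πI² = 480/1573
I = (+1)√(480/1573/(4π)) = 0.15583009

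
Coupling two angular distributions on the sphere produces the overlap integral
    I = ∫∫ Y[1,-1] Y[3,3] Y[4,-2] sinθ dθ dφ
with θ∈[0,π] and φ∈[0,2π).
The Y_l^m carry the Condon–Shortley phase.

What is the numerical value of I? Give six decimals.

0.061558

Checks pass: Σm=0; 8 even; l₃=4∈[2,4].
(2·1+1)(2·3+1)(2·4+1) = 189
Δ: 0! 2! 6! / 9! → 1/252
sum: t=0:+1/36 = 1/36
3j²(1 3 4; 0 0 0) = Δ·Π!·Σ² = 4/63  (sign +1)
sum: t=0:+1/1440 = 1/1440
3j²(1 3 4; -1 3 -2) = Δ·Π!·Σ² = 1/252  (sign +1)
combine: 4πI² = 189·4/63·1/252 = 1/21
take √, sign +1: I = 0.06155813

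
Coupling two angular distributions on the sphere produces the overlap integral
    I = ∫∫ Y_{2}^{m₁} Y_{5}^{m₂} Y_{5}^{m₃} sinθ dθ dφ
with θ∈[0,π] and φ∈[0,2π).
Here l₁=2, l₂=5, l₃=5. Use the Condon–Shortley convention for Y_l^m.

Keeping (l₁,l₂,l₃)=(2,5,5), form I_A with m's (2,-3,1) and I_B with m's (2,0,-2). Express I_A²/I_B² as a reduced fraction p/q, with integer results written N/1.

Same 2,5,5: normalisation and zero-m 3j drop out of the ratio.
A: Δ: 2! 2! 8! / 13! → 1/38610; sum: t=0:+1/5760 = 1/5760; 3j²(2 5 5; 2 -3 1) = Δ·Π!·Σ² = 56/2145  (sign +1)
B: Δ: 2! 2! 8! / 13! → 1/38610; sum: t=0:+1/2880 = 1/2880; 3j²(2 5 5; 2 0 -2) = Δ·Π!·Σ² = 14/429  (sign -1)
I_A²/I_B² = (56/2145)/(14/429) = 4/5

4/5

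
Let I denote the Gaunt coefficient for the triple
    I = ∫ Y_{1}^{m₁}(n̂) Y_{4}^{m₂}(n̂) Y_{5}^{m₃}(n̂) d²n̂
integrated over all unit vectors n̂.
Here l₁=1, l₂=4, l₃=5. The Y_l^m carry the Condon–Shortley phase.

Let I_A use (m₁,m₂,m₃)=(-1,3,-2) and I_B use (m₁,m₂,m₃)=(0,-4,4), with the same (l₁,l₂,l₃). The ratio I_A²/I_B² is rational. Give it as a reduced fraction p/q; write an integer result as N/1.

l's match ⇒ only the (l;m) 3-j factors differ between A and B.
A: triangle coeff Δ(1,4,5) = 1/495; Σ_t [0,0]: t=0:+1/10080 = 1/10080; (3j)²=1/165 [(1 4 5; -1 3 -2)], sign=-1
B: triangle coeff Δ(1,4,5) = 1/495; Σ_t [0,0]: t=0:+1/40320 = 1/40320; (3j)²=1/55 [(1 4 5; 0 -4 4)], sign=-1
I_A²/I_B² = (1/165)/(1/55) = 1/3

1/3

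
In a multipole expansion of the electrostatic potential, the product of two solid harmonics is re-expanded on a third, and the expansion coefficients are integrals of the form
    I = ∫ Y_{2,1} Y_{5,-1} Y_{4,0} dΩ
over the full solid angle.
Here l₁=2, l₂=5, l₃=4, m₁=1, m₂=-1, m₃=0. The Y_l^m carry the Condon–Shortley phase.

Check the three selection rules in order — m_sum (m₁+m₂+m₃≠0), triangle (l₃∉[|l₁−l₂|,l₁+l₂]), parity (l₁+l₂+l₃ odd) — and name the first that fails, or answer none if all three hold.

azimuthal sum: 1 − 1 + 0 = 0  ✓
3 ≤ 4 ≤ 7 (triangle on l)  ✓
L = 2 + 5 + 4 = 11 (odd)  ✗

parity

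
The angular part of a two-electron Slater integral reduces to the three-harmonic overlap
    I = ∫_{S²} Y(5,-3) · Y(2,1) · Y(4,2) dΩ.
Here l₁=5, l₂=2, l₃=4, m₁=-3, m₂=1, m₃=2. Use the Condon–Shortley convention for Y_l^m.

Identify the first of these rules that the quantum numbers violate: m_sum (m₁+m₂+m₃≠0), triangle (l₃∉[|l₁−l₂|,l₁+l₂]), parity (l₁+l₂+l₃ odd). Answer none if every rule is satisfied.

parity

Σmᵢ = 0  ✓
l₃∈[|l₁−l₂|,l₁+l₂]=[3,7], have l₃=4  ✓
Σlᵢ = 11 ⇒ odd  ✗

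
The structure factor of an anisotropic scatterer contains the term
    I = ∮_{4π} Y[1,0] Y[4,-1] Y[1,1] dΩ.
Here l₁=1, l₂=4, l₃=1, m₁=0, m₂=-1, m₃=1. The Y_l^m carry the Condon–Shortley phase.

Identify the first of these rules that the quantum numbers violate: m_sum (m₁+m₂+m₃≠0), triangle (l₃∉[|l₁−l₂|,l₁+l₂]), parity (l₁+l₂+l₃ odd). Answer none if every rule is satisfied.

Σmᵢ = 0  ✓
l₃∈[|l₁−l₂|,l₁+l₂]=[3,5], have l₃=1  ✗
Σlᵢ = 6 ⇒ even

triangle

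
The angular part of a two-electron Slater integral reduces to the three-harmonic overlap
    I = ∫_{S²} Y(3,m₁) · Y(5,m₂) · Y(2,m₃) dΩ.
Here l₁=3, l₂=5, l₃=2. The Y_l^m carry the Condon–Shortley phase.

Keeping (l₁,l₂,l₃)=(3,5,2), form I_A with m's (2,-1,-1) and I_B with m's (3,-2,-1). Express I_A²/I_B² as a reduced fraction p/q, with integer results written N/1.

Shared (l₁,l₂,l₃)=(3,5,2): N and (l;000)² cancel in I_A²/I_B².
A: Δ = 6!·0!·4!/11! = 1/2310; Racah Σ t=1..1: t=1:−1/720 = -1/720; ⇒ 3j(3 5 2; 2 -1 -1)² = 4/385, sgn +1
B: Δ = 6!·0!·4!/11! = 1/2310; Racah Σ t=0..0: t=0:+1/4320 = 1/4320; ⇒ 3j(3 5 2; 3 -2 -1)² = 1/330, sgn -1
I_A²/I_B² = (4/385)/(1/330) = 24/7

24/7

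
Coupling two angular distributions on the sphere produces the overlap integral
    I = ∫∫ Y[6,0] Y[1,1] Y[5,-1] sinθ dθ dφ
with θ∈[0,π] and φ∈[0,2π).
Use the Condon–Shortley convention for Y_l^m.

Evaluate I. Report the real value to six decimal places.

0.158246

Rules hold: Σm=0, L=12 even, 5≤5≤7.
N = 13·3·11 = 429
Δ = 2!·10!·0!/13! = 1/858
Racah Σ t=1..1: t=1:−1/14400 = -1/14400
⇒ 3j(6 1 5; 0 0 0)² = 6/143, sgn +1
Racah Σ t=2..2: t=2:+1/34560 = 1/34560
⇒ 3j(6 1 5; 0 1 -1)² = 5/286, sgn +1
4πI² = N·(3j₀)²·(3jₘ)² = 45/143
I = +1·√(0.314685/4π) = 0.15824621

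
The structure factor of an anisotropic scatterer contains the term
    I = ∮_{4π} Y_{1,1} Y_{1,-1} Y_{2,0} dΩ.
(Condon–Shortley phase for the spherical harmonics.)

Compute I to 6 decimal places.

Checks pass: Σm=0; 4 even; l₃=2∈[0,2].
(2·1+1)(2·1+1)(2·2+1) = 45
Δ: 0! 2! 2! / 5! → 1/30
sum: t=0:+1/1 = 1/1
3j²(1 1 2; 0 0 0) = Δ·Π!·Σ² = 2/15  (sign +1)
sum: t=0:+1/4 = 1/4
3j²(1 1 2; 1 -1 0) = Δ·Π!·Σ² = 1/30  (sign +1)
combine: 4πI² = 45·2/15·1/30 = 1/5
take √, sign +1: I = 0.12615663

0.126157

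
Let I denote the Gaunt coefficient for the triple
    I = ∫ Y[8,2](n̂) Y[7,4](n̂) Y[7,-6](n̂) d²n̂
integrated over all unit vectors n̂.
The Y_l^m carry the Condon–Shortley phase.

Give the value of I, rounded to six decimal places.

Checks pass: Σm=0; 22 even; l₃=7∈[1,15].
(2·8+1)(2·7+1)(2·7+1) = 3825
Δ: 8! 8! 6! / 23! → 1/22086194130
sum: t=1:−1/18289152000 t=2:+1/248832000 t=3:−1/24883200 t=4:+1/11943936 t=5:−1/24883200 t=6:+1/248832000 t=7:−1/18289152000 = 11/975421440
3j²(8 7 7; 0 0 0) = Δ·Π!·Σ² = 1750/289731  (sign -1)
sum: t=5:−1/2612736000 t=6:+1/6967296000 = -1/4180377600
3j²(8 7 7; 2 4 -6) = Δ·Π!·Σ² = 75/7429  (sign +1)
combine: 4πI² = 3825·1750/289731·75/7429 = 9843750/42204149
take √, sign -1: I = -0.13623785

-0.136238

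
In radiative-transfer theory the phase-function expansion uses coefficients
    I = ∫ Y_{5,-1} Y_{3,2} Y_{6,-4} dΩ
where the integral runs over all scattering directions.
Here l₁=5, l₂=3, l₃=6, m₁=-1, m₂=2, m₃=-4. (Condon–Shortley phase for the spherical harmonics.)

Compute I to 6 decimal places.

m-sum = -1 + 2 − 4 = -3 ≠ 0 ⇒ I = 0

0.000000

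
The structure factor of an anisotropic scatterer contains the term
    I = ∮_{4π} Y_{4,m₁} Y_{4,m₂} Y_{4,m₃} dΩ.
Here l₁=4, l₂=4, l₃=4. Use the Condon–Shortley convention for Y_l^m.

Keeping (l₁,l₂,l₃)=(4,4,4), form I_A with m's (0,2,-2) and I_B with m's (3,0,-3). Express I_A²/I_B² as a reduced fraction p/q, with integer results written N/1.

121/441

l's match ⇒ only the (l;m) 3-j factors differ between A and B.
A: triangle coeff Δ(4,4,4) = 1/450450; Σ_t [2,4]: t=2:+1/384 t=3:−1/216 t=4:+1/2304 = -11/6912; (3j)²=11/1638 [(4 4 4; 0 2 -2)], sign=-1
B: triangle coeff Δ(4,4,4) = 1/450450; Σ_t [0,1]: t=0:+1/3456 t=1:−1/864 = -1/1152; (3j)²=7/286 [(4 4 4; 3 0 -3)], sign=+1
I_A²/I_B² = (11/1638)/(7/286) = 121/441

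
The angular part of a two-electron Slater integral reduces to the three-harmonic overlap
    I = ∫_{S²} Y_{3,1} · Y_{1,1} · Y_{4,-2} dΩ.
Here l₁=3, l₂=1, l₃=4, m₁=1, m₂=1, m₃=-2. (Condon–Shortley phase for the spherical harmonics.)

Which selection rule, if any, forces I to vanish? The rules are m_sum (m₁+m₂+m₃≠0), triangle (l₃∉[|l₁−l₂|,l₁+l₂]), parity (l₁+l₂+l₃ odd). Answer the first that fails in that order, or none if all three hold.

none

m₁+m₂+m₃ = 1 + 1 − 2 = 0  ✓
triangle: |3−1|=2 ≤ l₃=4 ≤ 3+1=4  ✓
parity: l₁+l₂+l₃ = 8 is even  ✓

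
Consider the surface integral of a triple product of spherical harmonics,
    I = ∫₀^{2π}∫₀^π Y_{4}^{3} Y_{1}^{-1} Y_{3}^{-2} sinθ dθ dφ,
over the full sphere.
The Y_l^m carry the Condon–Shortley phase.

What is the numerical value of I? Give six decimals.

-0.282095

m-sum 0 ✓  L=8 even ✓  3≤3≤5 ✓
Π(2lᵢ+1) = 9×3×7 = 189
triangle coeff Δ(4,1,3) = 1/252
Σ_t [1,1]: t=1:−1/36 = -1/36
(3j)²=4/63 [(4 1 3; 0 0 0)], sign=+1
Σ_t [0,0]: t=0:+1/240 = 1/240
(3j)²=1/12 [(4 1 3; 3 -1 -2)], sign=-1
⇒ 4πI² = 1/1
I = (-1)√(1/1/(4π)) = -0.28209479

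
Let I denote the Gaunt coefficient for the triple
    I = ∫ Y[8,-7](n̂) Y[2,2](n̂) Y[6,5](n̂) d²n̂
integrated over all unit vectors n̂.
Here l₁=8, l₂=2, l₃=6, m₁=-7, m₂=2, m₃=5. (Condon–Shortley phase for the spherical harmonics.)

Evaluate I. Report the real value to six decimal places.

Checks pass: Σm=0; 16 even; l₃=6∈[6,10].
(2·8+1)(2·2+1)(2·6+1) = 1105
Δ: 4! 12! 0! / 17! → 1/30940
sum: t=2:+1/2073600 = 1/2073600
3j²(8 2 6; 0 0 0) = Δ·Π!·Σ² = 28/1105  (sign +1)
sum: t=4:+1/958003200 = 1/958003200
3j²(8 2 6; -7 2 5) = Δ·Π!·Σ² = 3/68  (sign -1)
combine: 4πI² = 1105·28/1105·3/68 = 21/17
take √, sign -1: I = -0.31353083

-0.313531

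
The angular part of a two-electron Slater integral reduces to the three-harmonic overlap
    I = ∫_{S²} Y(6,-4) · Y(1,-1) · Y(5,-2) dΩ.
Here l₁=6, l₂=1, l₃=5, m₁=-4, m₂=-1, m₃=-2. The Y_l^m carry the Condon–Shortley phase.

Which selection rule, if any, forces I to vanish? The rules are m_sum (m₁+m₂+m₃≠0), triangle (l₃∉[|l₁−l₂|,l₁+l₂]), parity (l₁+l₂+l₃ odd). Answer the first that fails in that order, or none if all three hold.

azimuthal sum: -4 − 1 − 2 = -7  ✗
5 ≤ 5 ≤ 7 (triangle on l)
L = 6 + 1 + 5 = 12 (even)

m_sum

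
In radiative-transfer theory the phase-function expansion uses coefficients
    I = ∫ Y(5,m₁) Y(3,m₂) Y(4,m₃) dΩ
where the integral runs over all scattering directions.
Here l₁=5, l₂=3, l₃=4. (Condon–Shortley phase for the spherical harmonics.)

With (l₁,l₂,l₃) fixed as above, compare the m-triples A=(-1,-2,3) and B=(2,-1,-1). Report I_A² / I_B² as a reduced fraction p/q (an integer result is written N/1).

l's match ⇒ only the (l;m) 3-j factors differ between A and B.
A: triangle coeff Δ(5,3,4) = 1/180180; Σ_t [0,1]: t=0:+1/17280 t=1:−1/1440 = -11/17280; (3j)²=11/468 [(5 3 4; -1 -2 3)], sign=+1
B: triangle coeff Δ(5,3,4) = 1/180180; Σ_t [0,2]: t=0:+1/1728 t=1:−1/288 t=2:+1/960 = -1/540; (3j)²=128/6435 [(5 3 4; 2 -1 -1)], sign=+1
I_A²/I_B² = (11/468)/(128/6435) = 605/512

605/512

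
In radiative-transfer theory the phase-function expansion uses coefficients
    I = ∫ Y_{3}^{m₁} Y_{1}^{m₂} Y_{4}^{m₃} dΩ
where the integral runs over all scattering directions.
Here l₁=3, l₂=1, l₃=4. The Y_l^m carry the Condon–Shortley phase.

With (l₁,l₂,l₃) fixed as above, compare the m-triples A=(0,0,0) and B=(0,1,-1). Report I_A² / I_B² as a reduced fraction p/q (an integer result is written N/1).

l's match ⇒ only the (l;m) 3-j factors differ between A and B.
A: triangle coeff Δ(3,1,4) = 1/252; Σ_t [0,0]: t=0:+1/36 = 1/36; (3j)²=4/63 [(3 1 4; 0 0 0)], sign=+1
B: triangle coeff Δ(3,1,4) = 1/252; Σ_t [0,0]: t=0:+1/72 = 1/72; (3j)²=5/126 [(3 1 4; 0 1 -1)], sign=-1
I_A²/I_B² = (4/63)/(5/126) = 8/5

8/5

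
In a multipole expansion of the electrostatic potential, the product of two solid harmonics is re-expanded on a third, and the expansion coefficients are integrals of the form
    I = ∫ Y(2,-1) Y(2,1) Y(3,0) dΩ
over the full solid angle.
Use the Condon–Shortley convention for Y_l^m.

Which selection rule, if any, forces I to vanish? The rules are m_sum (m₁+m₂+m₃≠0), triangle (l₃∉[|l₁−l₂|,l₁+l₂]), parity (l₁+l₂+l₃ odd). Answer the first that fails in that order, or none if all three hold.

Σmᵢ = 0  ✓
l₃∈[|l₁−l₂|,l₁+l₂]=[0,4], have l₃=3  ✓
Σlᵢ = 7 ⇒ odd  ✗

parity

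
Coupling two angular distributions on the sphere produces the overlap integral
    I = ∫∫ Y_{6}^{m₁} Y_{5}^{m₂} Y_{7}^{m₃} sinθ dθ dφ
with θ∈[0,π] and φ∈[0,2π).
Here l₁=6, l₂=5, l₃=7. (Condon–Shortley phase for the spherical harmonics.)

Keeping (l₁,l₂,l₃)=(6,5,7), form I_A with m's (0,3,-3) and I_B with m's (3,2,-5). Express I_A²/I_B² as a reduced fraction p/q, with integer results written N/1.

10080/9251

l's match ⇒ only the (l;m) 3-j factors differ between A and B.
A: triangle coeff Δ(6,5,7) = 1/174594420; Σ_t [2,4]: t=2:+1/1658880 t=3:−1/518400 t=4:+1/1658880 = -1/1382400; (3j)²=504/46189 [(6 5 7; 0 3 -3)], sign=-1
B: triangle coeff Δ(6,5,7) = 1/174594420; Σ_t [1,3]: t=1:−1/6220800 t=2:+1/2419200 t=3:−1/11612160 = 29/174182400; (3j)²=841/83980 [(6 5 7; 3 2 -5)], sign=+1
I_A²/I_B² = (504/46189)/(841/83980) = 10080/9251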